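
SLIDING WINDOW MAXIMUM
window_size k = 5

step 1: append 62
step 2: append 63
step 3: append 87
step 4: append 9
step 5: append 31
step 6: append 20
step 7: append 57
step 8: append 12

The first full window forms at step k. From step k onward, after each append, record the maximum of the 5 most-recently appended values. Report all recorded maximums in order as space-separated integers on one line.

step 1: append 62 -> window=[62] (not full yet)
step 2: append 63 -> window=[62, 63] (not full yet)
step 3: append 87 -> window=[62, 63, 87] (not full yet)
step 4: append 9 -> window=[62, 63, 87, 9] (not full yet)
step 5: append 31 -> window=[62, 63, 87, 9, 31] -> max=87
step 6: append 20 -> window=[63, 87, 9, 31, 20] -> max=87
step 7: append 57 -> window=[87, 9, 31, 20, 57] -> max=87
step 8: append 12 -> window=[9, 31, 20, 57, 12] -> max=57

Answer: 87 87 87 57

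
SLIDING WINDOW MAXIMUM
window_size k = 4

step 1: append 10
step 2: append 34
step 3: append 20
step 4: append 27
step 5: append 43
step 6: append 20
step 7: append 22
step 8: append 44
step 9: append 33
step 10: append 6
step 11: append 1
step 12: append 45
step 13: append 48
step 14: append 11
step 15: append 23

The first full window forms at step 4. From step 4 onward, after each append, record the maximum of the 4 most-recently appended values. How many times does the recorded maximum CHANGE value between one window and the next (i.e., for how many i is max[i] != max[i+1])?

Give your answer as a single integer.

step 1: append 10 -> window=[10] (not full yet)
step 2: append 34 -> window=[10, 34] (not full yet)
step 3: append 20 -> window=[10, 34, 20] (not full yet)
step 4: append 27 -> window=[10, 34, 20, 27] -> max=34
step 5: append 43 -> window=[34, 20, 27, 43] -> max=43
step 6: append 20 -> window=[20, 27, 43, 20] -> max=43
step 7: append 22 -> window=[27, 43, 20, 22] -> max=43
step 8: append 44 -> window=[43, 20, 22, 44] -> max=44
step 9: append 33 -> window=[20, 22, 44, 33] -> max=44
step 10: append 6 -> window=[22, 44, 33, 6] -> max=44
step 11: append 1 -> window=[44, 33, 6, 1] -> max=44
step 12: append 45 -> window=[33, 6, 1, 45] -> max=45
step 13: append 48 -> window=[6, 1, 45, 48] -> max=48
step 14: append 11 -> window=[1, 45, 48, 11] -> max=48
step 15: append 23 -> window=[45, 48, 11, 23] -> max=48
Recorded maximums: 34 43 43 43 44 44 44 44 45 48 48 48
Changes between consecutive maximums: 4

Answer: 4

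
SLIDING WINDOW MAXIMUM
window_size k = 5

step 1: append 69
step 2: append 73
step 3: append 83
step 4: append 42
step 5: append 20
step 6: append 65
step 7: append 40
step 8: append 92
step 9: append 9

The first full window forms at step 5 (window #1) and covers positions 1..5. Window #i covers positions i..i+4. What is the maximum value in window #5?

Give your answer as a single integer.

Answer: 92

Derivation:
step 1: append 69 -> window=[69] (not full yet)
step 2: append 73 -> window=[69, 73] (not full yet)
step 3: append 83 -> window=[69, 73, 83] (not full yet)
step 4: append 42 -> window=[69, 73, 83, 42] (not full yet)
step 5: append 20 -> window=[69, 73, 83, 42, 20] -> max=83
step 6: append 65 -> window=[73, 83, 42, 20, 65] -> max=83
step 7: append 40 -> window=[83, 42, 20, 65, 40] -> max=83
step 8: append 92 -> window=[42, 20, 65, 40, 92] -> max=92
step 9: append 9 -> window=[20, 65, 40, 92, 9] -> max=92
Window #5 max = 92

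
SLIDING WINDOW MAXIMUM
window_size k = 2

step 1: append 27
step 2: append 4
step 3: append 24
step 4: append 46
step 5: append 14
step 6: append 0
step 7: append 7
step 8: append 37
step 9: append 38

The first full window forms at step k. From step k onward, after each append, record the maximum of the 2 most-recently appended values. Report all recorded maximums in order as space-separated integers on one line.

Answer: 27 24 46 46 14 7 37 38

Derivation:
step 1: append 27 -> window=[27] (not full yet)
step 2: append 4 -> window=[27, 4] -> max=27
step 3: append 24 -> window=[4, 24] -> max=24
step 4: append 46 -> window=[24, 46] -> max=46
step 5: append 14 -> window=[46, 14] -> max=46
step 6: append 0 -> window=[14, 0] -> max=14
step 7: append 7 -> window=[0, 7] -> max=7
step 8: append 37 -> window=[7, 37] -> max=37
step 9: append 38 -> window=[37, 38] -> max=38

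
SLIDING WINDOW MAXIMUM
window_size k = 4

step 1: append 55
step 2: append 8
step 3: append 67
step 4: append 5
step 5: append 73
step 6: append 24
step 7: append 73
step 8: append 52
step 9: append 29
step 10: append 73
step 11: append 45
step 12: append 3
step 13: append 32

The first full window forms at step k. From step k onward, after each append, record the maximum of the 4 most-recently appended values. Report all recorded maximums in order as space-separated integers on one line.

step 1: append 55 -> window=[55] (not full yet)
step 2: append 8 -> window=[55, 8] (not full yet)
step 3: append 67 -> window=[55, 8, 67] (not full yet)
step 4: append 5 -> window=[55, 8, 67, 5] -> max=67
step 5: append 73 -> window=[8, 67, 5, 73] -> max=73
step 6: append 24 -> window=[67, 5, 73, 24] -> max=73
step 7: append 73 -> window=[5, 73, 24, 73] -> max=73
step 8: append 52 -> window=[73, 24, 73, 52] -> max=73
step 9: append 29 -> window=[24, 73, 52, 29] -> max=73
step 10: append 73 -> window=[73, 52, 29, 73] -> max=73
step 11: append 45 -> window=[52, 29, 73, 45] -> max=73
step 12: append 3 -> window=[29, 73, 45, 3] -> max=73
step 13: append 32 -> window=[73, 45, 3, 32] -> max=73

Answer: 67 73 73 73 73 73 73 73 73 73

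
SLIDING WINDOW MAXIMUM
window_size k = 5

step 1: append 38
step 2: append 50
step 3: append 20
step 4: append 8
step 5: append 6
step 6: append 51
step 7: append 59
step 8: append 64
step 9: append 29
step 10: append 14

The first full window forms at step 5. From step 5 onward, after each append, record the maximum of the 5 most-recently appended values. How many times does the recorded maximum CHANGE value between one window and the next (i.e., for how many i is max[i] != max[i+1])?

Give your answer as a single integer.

step 1: append 38 -> window=[38] (not full yet)
step 2: append 50 -> window=[38, 50] (not full yet)
step 3: append 20 -> window=[38, 50, 20] (not full yet)
step 4: append 8 -> window=[38, 50, 20, 8] (not full yet)
step 5: append 6 -> window=[38, 50, 20, 8, 6] -> max=50
step 6: append 51 -> window=[50, 20, 8, 6, 51] -> max=51
step 7: append 59 -> window=[20, 8, 6, 51, 59] -> max=59
step 8: append 64 -> window=[8, 6, 51, 59, 64] -> max=64
step 9: append 29 -> window=[6, 51, 59, 64, 29] -> max=64
step 10: append 14 -> window=[51, 59, 64, 29, 14] -> max=64
Recorded maximums: 50 51 59 64 64 64
Changes between consecutive maximums: 3

Answer: 3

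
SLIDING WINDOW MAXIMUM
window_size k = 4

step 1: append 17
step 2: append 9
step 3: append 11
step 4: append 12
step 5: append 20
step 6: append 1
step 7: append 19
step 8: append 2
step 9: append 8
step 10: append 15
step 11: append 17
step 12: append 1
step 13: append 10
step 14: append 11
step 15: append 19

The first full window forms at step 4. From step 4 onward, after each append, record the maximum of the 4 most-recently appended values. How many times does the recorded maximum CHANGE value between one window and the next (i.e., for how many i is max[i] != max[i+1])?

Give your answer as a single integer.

step 1: append 17 -> window=[17] (not full yet)
step 2: append 9 -> window=[17, 9] (not full yet)
step 3: append 11 -> window=[17, 9, 11] (not full yet)
step 4: append 12 -> window=[17, 9, 11, 12] -> max=17
step 5: append 20 -> window=[9, 11, 12, 20] -> max=20
step 6: append 1 -> window=[11, 12, 20, 1] -> max=20
step 7: append 19 -> window=[12, 20, 1, 19] -> max=20
step 8: append 2 -> window=[20, 1, 19, 2] -> max=20
step 9: append 8 -> window=[1, 19, 2, 8] -> max=19
step 10: append 15 -> window=[19, 2, 8, 15] -> max=19
step 11: append 17 -> window=[2, 8, 15, 17] -> max=17
step 12: append 1 -> window=[8, 15, 17, 1] -> max=17
step 13: append 10 -> window=[15, 17, 1, 10] -> max=17
step 14: append 11 -> window=[17, 1, 10, 11] -> max=17
step 15: append 19 -> window=[1, 10, 11, 19] -> max=19
Recorded maximums: 17 20 20 20 20 19 19 17 17 17 17 19
Changes between consecutive maximums: 4

Answer: 4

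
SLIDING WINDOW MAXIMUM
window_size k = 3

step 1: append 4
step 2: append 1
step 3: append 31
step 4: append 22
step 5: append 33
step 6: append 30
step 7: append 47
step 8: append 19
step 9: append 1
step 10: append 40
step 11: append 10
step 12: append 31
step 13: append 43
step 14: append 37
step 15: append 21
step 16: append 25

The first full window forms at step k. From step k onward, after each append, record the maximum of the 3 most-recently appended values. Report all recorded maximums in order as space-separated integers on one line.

Answer: 31 31 33 33 47 47 47 40 40 40 43 43 43 37

Derivation:
step 1: append 4 -> window=[4] (not full yet)
step 2: append 1 -> window=[4, 1] (not full yet)
step 3: append 31 -> window=[4, 1, 31] -> max=31
step 4: append 22 -> window=[1, 31, 22] -> max=31
step 5: append 33 -> window=[31, 22, 33] -> max=33
step 6: append 30 -> window=[22, 33, 30] -> max=33
step 7: append 47 -> window=[33, 30, 47] -> max=47
step 8: append 19 -> window=[30, 47, 19] -> max=47
step 9: append 1 -> window=[47, 19, 1] -> max=47
step 10: append 40 -> window=[19, 1, 40] -> max=40
step 11: append 10 -> window=[1, 40, 10] -> max=40
step 12: append 31 -> window=[40, 10, 31] -> max=40
step 13: append 43 -> window=[10, 31, 43] -> max=43
step 14: append 37 -> window=[31, 43, 37] -> max=43
step 15: append 21 -> window=[43, 37, 21] -> max=43
step 16: append 25 -> window=[37, 21, 25] -> max=37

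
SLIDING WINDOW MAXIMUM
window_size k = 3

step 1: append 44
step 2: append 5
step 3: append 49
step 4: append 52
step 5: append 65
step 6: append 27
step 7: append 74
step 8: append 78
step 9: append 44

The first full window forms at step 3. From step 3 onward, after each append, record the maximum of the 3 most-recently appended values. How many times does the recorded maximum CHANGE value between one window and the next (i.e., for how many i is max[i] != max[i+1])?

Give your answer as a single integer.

step 1: append 44 -> window=[44] (not full yet)
step 2: append 5 -> window=[44, 5] (not full yet)
step 3: append 49 -> window=[44, 5, 49] -> max=49
step 4: append 52 -> window=[5, 49, 52] -> max=52
step 5: append 65 -> window=[49, 52, 65] -> max=65
step 6: append 27 -> window=[52, 65, 27] -> max=65
step 7: append 74 -> window=[65, 27, 74] -> max=74
step 8: append 78 -> window=[27, 74, 78] -> max=78
step 9: append 44 -> window=[74, 78, 44] -> max=78
Recorded maximums: 49 52 65 65 74 78 78
Changes between consecutive maximums: 4

Answer: 4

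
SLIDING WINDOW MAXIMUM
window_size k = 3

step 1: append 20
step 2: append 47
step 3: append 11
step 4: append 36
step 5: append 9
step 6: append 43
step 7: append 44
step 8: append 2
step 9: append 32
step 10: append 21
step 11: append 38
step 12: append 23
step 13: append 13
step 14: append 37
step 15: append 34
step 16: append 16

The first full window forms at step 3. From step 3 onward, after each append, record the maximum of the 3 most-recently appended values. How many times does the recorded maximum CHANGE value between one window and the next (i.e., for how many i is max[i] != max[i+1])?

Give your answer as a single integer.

step 1: append 20 -> window=[20] (not full yet)
step 2: append 47 -> window=[20, 47] (not full yet)
step 3: append 11 -> window=[20, 47, 11] -> max=47
step 4: append 36 -> window=[47, 11, 36] -> max=47
step 5: append 9 -> window=[11, 36, 9] -> max=36
step 6: append 43 -> window=[36, 9, 43] -> max=43
step 7: append 44 -> window=[9, 43, 44] -> max=44
step 8: append 2 -> window=[43, 44, 2] -> max=44
step 9: append 32 -> window=[44, 2, 32] -> max=44
step 10: append 21 -> window=[2, 32, 21] -> max=32
step 11: append 38 -> window=[32, 21, 38] -> max=38
step 12: append 23 -> window=[21, 38, 23] -> max=38
step 13: append 13 -> window=[38, 23, 13] -> max=38
step 14: append 37 -> window=[23, 13, 37] -> max=37
step 15: append 34 -> window=[13, 37, 34] -> max=37
step 16: append 16 -> window=[37, 34, 16] -> max=37
Recorded maximums: 47 47 36 43 44 44 44 32 38 38 38 37 37 37
Changes between consecutive maximums: 6

Answer: 6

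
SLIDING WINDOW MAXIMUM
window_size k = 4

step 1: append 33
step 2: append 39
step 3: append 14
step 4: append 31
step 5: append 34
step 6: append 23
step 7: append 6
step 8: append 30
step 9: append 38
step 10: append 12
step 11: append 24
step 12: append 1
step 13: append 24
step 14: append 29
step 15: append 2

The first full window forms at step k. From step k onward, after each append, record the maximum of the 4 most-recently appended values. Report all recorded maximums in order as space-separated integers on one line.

step 1: append 33 -> window=[33] (not full yet)
step 2: append 39 -> window=[33, 39] (not full yet)
step 3: append 14 -> window=[33, 39, 14] (not full yet)
step 4: append 31 -> window=[33, 39, 14, 31] -> max=39
step 5: append 34 -> window=[39, 14, 31, 34] -> max=39
step 6: append 23 -> window=[14, 31, 34, 23] -> max=34
step 7: append 6 -> window=[31, 34, 23, 6] -> max=34
step 8: append 30 -> window=[34, 23, 6, 30] -> max=34
step 9: append 38 -> window=[23, 6, 30, 38] -> max=38
step 10: append 12 -> window=[6, 30, 38, 12] -> max=38
step 11: append 24 -> window=[30, 38, 12, 24] -> max=38
step 12: append 1 -> window=[38, 12, 24, 1] -> max=38
step 13: append 24 -> window=[12, 24, 1, 24] -> max=24
step 14: append 29 -> window=[24, 1, 24, 29] -> max=29
step 15: append 2 -> window=[1, 24, 29, 2] -> max=29

Answer: 39 39 34 34 34 38 38 38 38 24 29 29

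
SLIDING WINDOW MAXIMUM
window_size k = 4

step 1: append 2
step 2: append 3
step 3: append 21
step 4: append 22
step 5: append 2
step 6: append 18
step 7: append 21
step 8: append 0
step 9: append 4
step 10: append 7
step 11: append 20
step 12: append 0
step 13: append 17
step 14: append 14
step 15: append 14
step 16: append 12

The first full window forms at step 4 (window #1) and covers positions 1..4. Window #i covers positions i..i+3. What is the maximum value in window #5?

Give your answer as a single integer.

Answer: 21

Derivation:
step 1: append 2 -> window=[2] (not full yet)
step 2: append 3 -> window=[2, 3] (not full yet)
step 3: append 21 -> window=[2, 3, 21] (not full yet)
step 4: append 22 -> window=[2, 3, 21, 22] -> max=22
step 5: append 2 -> window=[3, 21, 22, 2] -> max=22
step 6: append 18 -> window=[21, 22, 2, 18] -> max=22
step 7: append 21 -> window=[22, 2, 18, 21] -> max=22
step 8: append 0 -> window=[2, 18, 21, 0] -> max=21
Window #5 max = 21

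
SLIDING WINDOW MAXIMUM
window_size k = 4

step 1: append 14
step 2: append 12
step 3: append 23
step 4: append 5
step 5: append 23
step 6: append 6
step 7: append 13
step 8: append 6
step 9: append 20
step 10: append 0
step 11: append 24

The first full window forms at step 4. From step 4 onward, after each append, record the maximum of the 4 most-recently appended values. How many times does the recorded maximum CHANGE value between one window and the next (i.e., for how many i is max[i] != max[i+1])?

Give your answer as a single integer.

step 1: append 14 -> window=[14] (not full yet)
step 2: append 12 -> window=[14, 12] (not full yet)
step 3: append 23 -> window=[14, 12, 23] (not full yet)
step 4: append 5 -> window=[14, 12, 23, 5] -> max=23
step 5: append 23 -> window=[12, 23, 5, 23] -> max=23
step 6: append 6 -> window=[23, 5, 23, 6] -> max=23
step 7: append 13 -> window=[5, 23, 6, 13] -> max=23
step 8: append 6 -> window=[23, 6, 13, 6] -> max=23
step 9: append 20 -> window=[6, 13, 6, 20] -> max=20
step 10: append 0 -> window=[13, 6, 20, 0] -> max=20
step 11: append 24 -> window=[6, 20, 0, 24] -> max=24
Recorded maximums: 23 23 23 23 23 20 20 24
Changes between consecutive maximums: 2

Answer: 2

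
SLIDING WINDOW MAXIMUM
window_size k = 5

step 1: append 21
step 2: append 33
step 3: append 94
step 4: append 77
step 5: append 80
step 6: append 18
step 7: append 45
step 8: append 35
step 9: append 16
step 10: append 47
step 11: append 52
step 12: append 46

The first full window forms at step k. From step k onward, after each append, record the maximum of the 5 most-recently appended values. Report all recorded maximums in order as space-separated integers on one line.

step 1: append 21 -> window=[21] (not full yet)
step 2: append 33 -> window=[21, 33] (not full yet)
step 3: append 94 -> window=[21, 33, 94] (not full yet)
step 4: append 77 -> window=[21, 33, 94, 77] (not full yet)
step 5: append 80 -> window=[21, 33, 94, 77, 80] -> max=94
step 6: append 18 -> window=[33, 94, 77, 80, 18] -> max=94
step 7: append 45 -> window=[94, 77, 80, 18, 45] -> max=94
step 8: append 35 -> window=[77, 80, 18, 45, 35] -> max=80
step 9: append 16 -> window=[80, 18, 45, 35, 16] -> max=80
step 10: append 47 -> window=[18, 45, 35, 16, 47] -> max=47
step 11: append 52 -> window=[45, 35, 16, 47, 52] -> max=52
step 12: append 46 -> window=[35, 16, 47, 52, 46] -> max=52

Answer: 94 94 94 80 80 47 52 52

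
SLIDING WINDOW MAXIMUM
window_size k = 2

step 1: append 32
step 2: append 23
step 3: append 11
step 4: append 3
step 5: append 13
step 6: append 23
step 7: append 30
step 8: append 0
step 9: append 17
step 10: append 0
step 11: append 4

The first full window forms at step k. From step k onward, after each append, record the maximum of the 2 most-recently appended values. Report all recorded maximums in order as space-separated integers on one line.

Answer: 32 23 11 13 23 30 30 17 17 4

Derivation:
step 1: append 32 -> window=[32] (not full yet)
step 2: append 23 -> window=[32, 23] -> max=32
step 3: append 11 -> window=[23, 11] -> max=23
step 4: append 3 -> window=[11, 3] -> max=11
step 5: append 13 -> window=[3, 13] -> max=13
step 6: append 23 -> window=[13, 23] -> max=23
step 7: append 30 -> window=[23, 30] -> max=30
step 8: append 0 -> window=[30, 0] -> max=30
step 9: append 17 -> window=[0, 17] -> max=17
step 10: append 0 -> window=[17, 0] -> max=17
step 11: append 4 -> window=[0, 4] -> max=4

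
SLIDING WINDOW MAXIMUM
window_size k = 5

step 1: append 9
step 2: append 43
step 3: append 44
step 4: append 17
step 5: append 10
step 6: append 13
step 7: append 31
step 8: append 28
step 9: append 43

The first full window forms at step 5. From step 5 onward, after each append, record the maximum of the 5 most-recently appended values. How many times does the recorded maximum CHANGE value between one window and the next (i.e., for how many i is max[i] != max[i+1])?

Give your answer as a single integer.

step 1: append 9 -> window=[9] (not full yet)
step 2: append 43 -> window=[9, 43] (not full yet)
step 3: append 44 -> window=[9, 43, 44] (not full yet)
step 4: append 17 -> window=[9, 43, 44, 17] (not full yet)
step 5: append 10 -> window=[9, 43, 44, 17, 10] -> max=44
step 6: append 13 -> window=[43, 44, 17, 10, 13] -> max=44
step 7: append 31 -> window=[44, 17, 10, 13, 31] -> max=44
step 8: append 28 -> window=[17, 10, 13, 31, 28] -> max=31
step 9: append 43 -> window=[10, 13, 31, 28, 43] -> max=43
Recorded maximums: 44 44 44 31 43
Changes between consecutive maximums: 2

Answer: 2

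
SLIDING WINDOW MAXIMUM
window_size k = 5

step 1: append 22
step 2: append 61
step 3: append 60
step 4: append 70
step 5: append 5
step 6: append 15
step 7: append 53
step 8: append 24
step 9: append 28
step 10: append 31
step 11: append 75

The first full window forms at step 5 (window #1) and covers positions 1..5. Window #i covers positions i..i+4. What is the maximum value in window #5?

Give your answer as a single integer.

Answer: 53

Derivation:
step 1: append 22 -> window=[22] (not full yet)
step 2: append 61 -> window=[22, 61] (not full yet)
step 3: append 60 -> window=[22, 61, 60] (not full yet)
step 4: append 70 -> window=[22, 61, 60, 70] (not full yet)
step 5: append 5 -> window=[22, 61, 60, 70, 5] -> max=70
step 6: append 15 -> window=[61, 60, 70, 5, 15] -> max=70
step 7: append 53 -> window=[60, 70, 5, 15, 53] -> max=70
step 8: append 24 -> window=[70, 5, 15, 53, 24] -> max=70
step 9: append 28 -> window=[5, 15, 53, 24, 28] -> max=53
Window #5 max = 53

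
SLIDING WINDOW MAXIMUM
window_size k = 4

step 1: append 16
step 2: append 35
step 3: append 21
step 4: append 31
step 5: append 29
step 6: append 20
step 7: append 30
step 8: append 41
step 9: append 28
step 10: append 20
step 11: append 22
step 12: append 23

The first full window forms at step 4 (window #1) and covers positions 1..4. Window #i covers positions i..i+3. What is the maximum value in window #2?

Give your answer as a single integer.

step 1: append 16 -> window=[16] (not full yet)
step 2: append 35 -> window=[16, 35] (not full yet)
step 3: append 21 -> window=[16, 35, 21] (not full yet)
step 4: append 31 -> window=[16, 35, 21, 31] -> max=35
step 5: append 29 -> window=[35, 21, 31, 29] -> max=35
Window #2 max = 35

Answer: 35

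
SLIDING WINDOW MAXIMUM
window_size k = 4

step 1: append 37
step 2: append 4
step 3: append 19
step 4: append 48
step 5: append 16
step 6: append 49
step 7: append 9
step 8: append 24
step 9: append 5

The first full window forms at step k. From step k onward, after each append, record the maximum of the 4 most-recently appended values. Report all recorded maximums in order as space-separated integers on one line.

step 1: append 37 -> window=[37] (not full yet)
step 2: append 4 -> window=[37, 4] (not full yet)
step 3: append 19 -> window=[37, 4, 19] (not full yet)
step 4: append 48 -> window=[37, 4, 19, 48] -> max=48
step 5: append 16 -> window=[4, 19, 48, 16] -> max=48
step 6: append 49 -> window=[19, 48, 16, 49] -> max=49
step 7: append 9 -> window=[48, 16, 49, 9] -> max=49
step 8: append 24 -> window=[16, 49, 9, 24] -> max=49
step 9: append 5 -> window=[49, 9, 24, 5] -> max=49

Answer: 48 48 49 49 49 49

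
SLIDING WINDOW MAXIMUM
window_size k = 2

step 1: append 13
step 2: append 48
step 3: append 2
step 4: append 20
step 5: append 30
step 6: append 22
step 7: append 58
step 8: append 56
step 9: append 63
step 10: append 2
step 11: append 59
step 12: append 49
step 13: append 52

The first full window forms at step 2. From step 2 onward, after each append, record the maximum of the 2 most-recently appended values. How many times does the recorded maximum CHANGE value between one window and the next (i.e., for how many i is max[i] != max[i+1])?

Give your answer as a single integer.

step 1: append 13 -> window=[13] (not full yet)
step 2: append 48 -> window=[13, 48] -> max=48
step 3: append 2 -> window=[48, 2] -> max=48
step 4: append 20 -> window=[2, 20] -> max=20
step 5: append 30 -> window=[20, 30] -> max=30
step 6: append 22 -> window=[30, 22] -> max=30
step 7: append 58 -> window=[22, 58] -> max=58
step 8: append 56 -> window=[58, 56] -> max=58
step 9: append 63 -> window=[56, 63] -> max=63
step 10: append 2 -> window=[63, 2] -> max=63
step 11: append 59 -> window=[2, 59] -> max=59
step 12: append 49 -> window=[59, 49] -> max=59
step 13: append 52 -> window=[49, 52] -> max=52
Recorded maximums: 48 48 20 30 30 58 58 63 63 59 59 52
Changes between consecutive maximums: 6

Answer: 6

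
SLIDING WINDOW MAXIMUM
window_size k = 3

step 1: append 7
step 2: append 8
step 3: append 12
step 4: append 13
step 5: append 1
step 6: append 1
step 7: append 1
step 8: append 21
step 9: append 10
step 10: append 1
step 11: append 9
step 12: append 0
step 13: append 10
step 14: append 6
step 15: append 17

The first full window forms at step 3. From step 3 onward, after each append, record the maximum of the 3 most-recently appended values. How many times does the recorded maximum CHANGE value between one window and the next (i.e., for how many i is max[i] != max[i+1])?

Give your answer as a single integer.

step 1: append 7 -> window=[7] (not full yet)
step 2: append 8 -> window=[7, 8] (not full yet)
step 3: append 12 -> window=[7, 8, 12] -> max=12
step 4: append 13 -> window=[8, 12, 13] -> max=13
step 5: append 1 -> window=[12, 13, 1] -> max=13
step 6: append 1 -> window=[13, 1, 1] -> max=13
step 7: append 1 -> window=[1, 1, 1] -> max=1
step 8: append 21 -> window=[1, 1, 21] -> max=21
step 9: append 10 -> window=[1, 21, 10] -> max=21
step 10: append 1 -> window=[21, 10, 1] -> max=21
step 11: append 9 -> window=[10, 1, 9] -> max=10
step 12: append 0 -> window=[1, 9, 0] -> max=9
step 13: append 10 -> window=[9, 0, 10] -> max=10
step 14: append 6 -> window=[0, 10, 6] -> max=10
step 15: append 17 -> window=[10, 6, 17] -> max=17
Recorded maximums: 12 13 13 13 1 21 21 21 10 9 10 10 17
Changes between consecutive maximums: 7

Answer: 7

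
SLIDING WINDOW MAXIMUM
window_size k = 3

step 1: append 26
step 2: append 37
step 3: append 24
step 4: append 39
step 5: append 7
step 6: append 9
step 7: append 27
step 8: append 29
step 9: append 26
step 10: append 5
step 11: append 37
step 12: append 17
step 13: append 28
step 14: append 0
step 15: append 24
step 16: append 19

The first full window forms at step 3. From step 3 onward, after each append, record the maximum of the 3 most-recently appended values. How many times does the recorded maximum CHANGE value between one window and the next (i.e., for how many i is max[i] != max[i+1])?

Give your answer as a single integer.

step 1: append 26 -> window=[26] (not full yet)
step 2: append 37 -> window=[26, 37] (not full yet)
step 3: append 24 -> window=[26, 37, 24] -> max=37
step 4: append 39 -> window=[37, 24, 39] -> max=39
step 5: append 7 -> window=[24, 39, 7] -> max=39
step 6: append 9 -> window=[39, 7, 9] -> max=39
step 7: append 27 -> window=[7, 9, 27] -> max=27
step 8: append 29 -> window=[9, 27, 29] -> max=29
step 9: append 26 -> window=[27, 29, 26] -> max=29
step 10: append 5 -> window=[29, 26, 5] -> max=29
step 11: append 37 -> window=[26, 5, 37] -> max=37
step 12: append 17 -> window=[5, 37, 17] -> max=37
step 13: append 28 -> window=[37, 17, 28] -> max=37
step 14: append 0 -> window=[17, 28, 0] -> max=28
step 15: append 24 -> window=[28, 0, 24] -> max=28
step 16: append 19 -> window=[0, 24, 19] -> max=24
Recorded maximums: 37 39 39 39 27 29 29 29 37 37 37 28 28 24
Changes between consecutive maximums: 6

Answer: 6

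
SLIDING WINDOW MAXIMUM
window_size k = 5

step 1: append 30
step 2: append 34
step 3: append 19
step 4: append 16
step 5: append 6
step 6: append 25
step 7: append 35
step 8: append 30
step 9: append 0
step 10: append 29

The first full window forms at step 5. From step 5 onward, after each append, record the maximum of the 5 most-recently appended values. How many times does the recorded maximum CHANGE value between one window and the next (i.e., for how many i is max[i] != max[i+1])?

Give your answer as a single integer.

Answer: 1

Derivation:
step 1: append 30 -> window=[30] (not full yet)
step 2: append 34 -> window=[30, 34] (not full yet)
step 3: append 19 -> window=[30, 34, 19] (not full yet)
step 4: append 16 -> window=[30, 34, 19, 16] (not full yet)
step 5: append 6 -> window=[30, 34, 19, 16, 6] -> max=34
step 6: append 25 -> window=[34, 19, 16, 6, 25] -> max=34
step 7: append 35 -> window=[19, 16, 6, 25, 35] -> max=35
step 8: append 30 -> window=[16, 6, 25, 35, 30] -> max=35
step 9: append 0 -> window=[6, 25, 35, 30, 0] -> max=35
step 10: append 29 -> window=[25, 35, 30, 0, 29] -> max=35
Recorded maximums: 34 34 35 35 35 35
Changes between consecutive maximums: 1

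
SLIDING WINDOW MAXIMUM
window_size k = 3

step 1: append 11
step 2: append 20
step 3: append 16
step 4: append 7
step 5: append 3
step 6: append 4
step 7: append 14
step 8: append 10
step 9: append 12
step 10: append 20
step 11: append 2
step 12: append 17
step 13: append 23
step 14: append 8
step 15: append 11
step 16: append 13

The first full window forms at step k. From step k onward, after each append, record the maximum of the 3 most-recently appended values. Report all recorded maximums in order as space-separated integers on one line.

step 1: append 11 -> window=[11] (not full yet)
step 2: append 20 -> window=[11, 20] (not full yet)
step 3: append 16 -> window=[11, 20, 16] -> max=20
step 4: append 7 -> window=[20, 16, 7] -> max=20
step 5: append 3 -> window=[16, 7, 3] -> max=16
step 6: append 4 -> window=[7, 3, 4] -> max=7
step 7: append 14 -> window=[3, 4, 14] -> max=14
step 8: append 10 -> window=[4, 14, 10] -> max=14
step 9: append 12 -> window=[14, 10, 12] -> max=14
step 10: append 20 -> window=[10, 12, 20] -> max=20
step 11: append 2 -> window=[12, 20, 2] -> max=20
step 12: append 17 -> window=[20, 2, 17] -> max=20
step 13: append 23 -> window=[2, 17, 23] -> max=23
step 14: append 8 -> window=[17, 23, 8] -> max=23
step 15: append 11 -> window=[23, 8, 11] -> max=23
step 16: append 13 -> window=[8, 11, 13] -> max=13

Answer: 20 20 16 7 14 14 14 20 20 20 23 23 23 13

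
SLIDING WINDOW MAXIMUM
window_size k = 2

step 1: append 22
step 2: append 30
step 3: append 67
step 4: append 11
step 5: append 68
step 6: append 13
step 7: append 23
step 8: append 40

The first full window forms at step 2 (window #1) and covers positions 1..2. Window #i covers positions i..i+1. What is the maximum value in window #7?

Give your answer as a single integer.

Answer: 40

Derivation:
step 1: append 22 -> window=[22] (not full yet)
step 2: append 30 -> window=[22, 30] -> max=30
step 3: append 67 -> window=[30, 67] -> max=67
step 4: append 11 -> window=[67, 11] -> max=67
step 5: append 68 -> window=[11, 68] -> max=68
step 6: append 13 -> window=[68, 13] -> max=68
step 7: append 23 -> window=[13, 23] -> max=23
step 8: append 40 -> window=[23, 40] -> max=40
Window #7 max = 40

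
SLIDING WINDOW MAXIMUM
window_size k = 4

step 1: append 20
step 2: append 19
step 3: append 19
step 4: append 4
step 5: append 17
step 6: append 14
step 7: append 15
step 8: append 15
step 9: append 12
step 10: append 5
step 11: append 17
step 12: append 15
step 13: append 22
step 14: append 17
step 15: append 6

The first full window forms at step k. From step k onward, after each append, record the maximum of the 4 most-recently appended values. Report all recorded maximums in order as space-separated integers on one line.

Answer: 20 19 19 17 17 15 15 17 17 22 22 22

Derivation:
step 1: append 20 -> window=[20] (not full yet)
step 2: append 19 -> window=[20, 19] (not full yet)
step 3: append 19 -> window=[20, 19, 19] (not full yet)
step 4: append 4 -> window=[20, 19, 19, 4] -> max=20
step 5: append 17 -> window=[19, 19, 4, 17] -> max=19
step 6: append 14 -> window=[19, 4, 17, 14] -> max=19
step 7: append 15 -> window=[4, 17, 14, 15] -> max=17
step 8: append 15 -> window=[17, 14, 15, 15] -> max=17
step 9: append 12 -> window=[14, 15, 15, 12] -> max=15
step 10: append 5 -> window=[15, 15, 12, 5] -> max=15
step 11: append 17 -> window=[15, 12, 5, 17] -> max=17
step 12: append 15 -> window=[12, 5, 17, 15] -> max=17
step 13: append 22 -> window=[5, 17, 15, 22] -> max=22
step 14: append 17 -> window=[17, 15, 22, 17] -> max=22
step 15: append 6 -> window=[15, 22, 17, 6] -> max=22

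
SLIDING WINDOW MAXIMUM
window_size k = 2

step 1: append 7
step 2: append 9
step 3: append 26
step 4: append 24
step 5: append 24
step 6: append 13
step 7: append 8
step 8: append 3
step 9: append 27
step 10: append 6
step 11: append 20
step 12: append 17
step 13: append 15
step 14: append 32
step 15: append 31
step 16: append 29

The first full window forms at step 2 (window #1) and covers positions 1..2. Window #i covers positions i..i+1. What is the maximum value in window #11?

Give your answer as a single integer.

step 1: append 7 -> window=[7] (not full yet)
step 2: append 9 -> window=[7, 9] -> max=9
step 3: append 26 -> window=[9, 26] -> max=26
step 4: append 24 -> window=[26, 24] -> max=26
step 5: append 24 -> window=[24, 24] -> max=24
step 6: append 13 -> window=[24, 13] -> max=24
step 7: append 8 -> window=[13, 8] -> max=13
step 8: append 3 -> window=[8, 3] -> max=8
step 9: append 27 -> window=[3, 27] -> max=27
step 10: append 6 -> window=[27, 6] -> max=27
step 11: append 20 -> window=[6, 20] -> max=20
step 12: append 17 -> window=[20, 17] -> max=20
Window #11 max = 20

Answer: 20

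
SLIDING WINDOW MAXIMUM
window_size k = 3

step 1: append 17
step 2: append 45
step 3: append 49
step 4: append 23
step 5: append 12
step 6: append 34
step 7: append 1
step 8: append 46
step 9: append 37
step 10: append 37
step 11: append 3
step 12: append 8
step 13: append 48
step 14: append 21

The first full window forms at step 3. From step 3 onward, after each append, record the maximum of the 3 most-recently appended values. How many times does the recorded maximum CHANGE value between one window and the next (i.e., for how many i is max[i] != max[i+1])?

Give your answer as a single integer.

Answer: 4

Derivation:
step 1: append 17 -> window=[17] (not full yet)
step 2: append 45 -> window=[17, 45] (not full yet)
step 3: append 49 -> window=[17, 45, 49] -> max=49
step 4: append 23 -> window=[45, 49, 23] -> max=49
step 5: append 12 -> window=[49, 23, 12] -> max=49
step 6: append 34 -> window=[23, 12, 34] -> max=34
step 7: append 1 -> window=[12, 34, 1] -> max=34
step 8: append 46 -> window=[34, 1, 46] -> max=46
step 9: append 37 -> window=[1, 46, 37] -> max=46
step 10: append 37 -> window=[46, 37, 37] -> max=46
step 11: append 3 -> window=[37, 37, 3] -> max=37
step 12: append 8 -> window=[37, 3, 8] -> max=37
step 13: append 48 -> window=[3, 8, 48] -> max=48
step 14: append 21 -> window=[8, 48, 21] -> max=48
Recorded maximums: 49 49 49 34 34 46 46 46 37 37 48 48
Changes between consecutive maximums: 4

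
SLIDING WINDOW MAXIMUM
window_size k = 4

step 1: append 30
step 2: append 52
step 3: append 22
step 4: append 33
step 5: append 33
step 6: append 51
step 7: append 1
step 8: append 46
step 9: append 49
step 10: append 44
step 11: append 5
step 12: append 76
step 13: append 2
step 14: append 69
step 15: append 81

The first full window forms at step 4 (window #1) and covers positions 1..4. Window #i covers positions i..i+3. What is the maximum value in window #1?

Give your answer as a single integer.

Answer: 52

Derivation:
step 1: append 30 -> window=[30] (not full yet)
step 2: append 52 -> window=[30, 52] (not full yet)
step 3: append 22 -> window=[30, 52, 22] (not full yet)
step 4: append 33 -> window=[30, 52, 22, 33] -> max=52
Window #1 max = 52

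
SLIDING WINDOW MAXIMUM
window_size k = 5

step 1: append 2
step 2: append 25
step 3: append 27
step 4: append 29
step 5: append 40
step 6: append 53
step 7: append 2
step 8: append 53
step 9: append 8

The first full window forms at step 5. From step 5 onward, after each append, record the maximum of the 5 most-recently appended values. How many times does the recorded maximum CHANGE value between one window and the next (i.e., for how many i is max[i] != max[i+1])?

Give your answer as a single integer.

step 1: append 2 -> window=[2] (not full yet)
step 2: append 25 -> window=[2, 25] (not full yet)
step 3: append 27 -> window=[2, 25, 27] (not full yet)
step 4: append 29 -> window=[2, 25, 27, 29] (not full yet)
step 5: append 40 -> window=[2, 25, 27, 29, 40] -> max=40
step 6: append 53 -> window=[25, 27, 29, 40, 53] -> max=53
step 7: append 2 -> window=[27, 29, 40, 53, 2] -> max=53
step 8: append 53 -> window=[29, 40, 53, 2, 53] -> max=53
step 9: append 8 -> window=[40, 53, 2, 53, 8] -> max=53
Recorded maximums: 40 53 53 53 53
Changes between consecutive maximums: 1

Answer: 1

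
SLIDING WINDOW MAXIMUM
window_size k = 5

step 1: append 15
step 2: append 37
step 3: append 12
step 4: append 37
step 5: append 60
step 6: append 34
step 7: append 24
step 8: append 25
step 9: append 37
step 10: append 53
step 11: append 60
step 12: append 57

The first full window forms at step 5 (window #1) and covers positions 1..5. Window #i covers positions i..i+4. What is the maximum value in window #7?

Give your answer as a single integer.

step 1: append 15 -> window=[15] (not full yet)
step 2: append 37 -> window=[15, 37] (not full yet)
step 3: append 12 -> window=[15, 37, 12] (not full yet)
step 4: append 37 -> window=[15, 37, 12, 37] (not full yet)
step 5: append 60 -> window=[15, 37, 12, 37, 60] -> max=60
step 6: append 34 -> window=[37, 12, 37, 60, 34] -> max=60
step 7: append 24 -> window=[12, 37, 60, 34, 24] -> max=60
step 8: append 25 -> window=[37, 60, 34, 24, 25] -> max=60
step 9: append 37 -> window=[60, 34, 24, 25, 37] -> max=60
step 10: append 53 -> window=[34, 24, 25, 37, 53] -> max=53
step 11: append 60 -> window=[24, 25, 37, 53, 60] -> max=60
Window #7 max = 60

Answer: 60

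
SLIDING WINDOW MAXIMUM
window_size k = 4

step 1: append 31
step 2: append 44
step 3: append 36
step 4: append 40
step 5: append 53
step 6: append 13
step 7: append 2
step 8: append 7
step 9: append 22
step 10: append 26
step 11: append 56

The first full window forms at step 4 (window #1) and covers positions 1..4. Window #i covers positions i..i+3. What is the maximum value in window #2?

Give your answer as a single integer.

Answer: 53

Derivation:
step 1: append 31 -> window=[31] (not full yet)
step 2: append 44 -> window=[31, 44] (not full yet)
step 3: append 36 -> window=[31, 44, 36] (not full yet)
step 4: append 40 -> window=[31, 44, 36, 40] -> max=44
step 5: append 53 -> window=[44, 36, 40, 53] -> max=53
Window #2 max = 53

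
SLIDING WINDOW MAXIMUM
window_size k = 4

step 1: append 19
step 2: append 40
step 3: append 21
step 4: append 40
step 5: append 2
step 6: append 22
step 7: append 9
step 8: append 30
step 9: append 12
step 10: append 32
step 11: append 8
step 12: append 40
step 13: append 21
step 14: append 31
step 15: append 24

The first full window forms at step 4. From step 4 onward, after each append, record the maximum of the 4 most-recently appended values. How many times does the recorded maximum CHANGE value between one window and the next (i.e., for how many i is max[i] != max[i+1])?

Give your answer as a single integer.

step 1: append 19 -> window=[19] (not full yet)
step 2: append 40 -> window=[19, 40] (not full yet)
step 3: append 21 -> window=[19, 40, 21] (not full yet)
step 4: append 40 -> window=[19, 40, 21, 40] -> max=40
step 5: append 2 -> window=[40, 21, 40, 2] -> max=40
step 6: append 22 -> window=[21, 40, 2, 22] -> max=40
step 7: append 9 -> window=[40, 2, 22, 9] -> max=40
step 8: append 30 -> window=[2, 22, 9, 30] -> max=30
step 9: append 12 -> window=[22, 9, 30, 12] -> max=30
step 10: append 32 -> window=[9, 30, 12, 32] -> max=32
step 11: append 8 -> window=[30, 12, 32, 8] -> max=32
step 12: append 40 -> window=[12, 32, 8, 40] -> max=40
step 13: append 21 -> window=[32, 8, 40, 21] -> max=40
step 14: append 31 -> window=[8, 40, 21, 31] -> max=40
step 15: append 24 -> window=[40, 21, 31, 24] -> max=40
Recorded maximums: 40 40 40 40 30 30 32 32 40 40 40 40
Changes between consecutive maximums: 3

Answer: 3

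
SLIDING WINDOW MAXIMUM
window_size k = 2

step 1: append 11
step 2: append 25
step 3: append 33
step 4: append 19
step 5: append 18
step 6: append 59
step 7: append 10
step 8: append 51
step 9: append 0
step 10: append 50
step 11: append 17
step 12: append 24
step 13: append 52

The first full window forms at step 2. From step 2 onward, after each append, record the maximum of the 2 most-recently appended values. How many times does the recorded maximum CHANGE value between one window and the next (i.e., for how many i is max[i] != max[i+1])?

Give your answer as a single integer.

Answer: 7

Derivation:
step 1: append 11 -> window=[11] (not full yet)
step 2: append 25 -> window=[11, 25] -> max=25
step 3: append 33 -> window=[25, 33] -> max=33
step 4: append 19 -> window=[33, 19] -> max=33
step 5: append 18 -> window=[19, 18] -> max=19
step 6: append 59 -> window=[18, 59] -> max=59
step 7: append 10 -> window=[59, 10] -> max=59
step 8: append 51 -> window=[10, 51] -> max=51
step 9: append 0 -> window=[51, 0] -> max=51
step 10: append 50 -> window=[0, 50] -> max=50
step 11: append 17 -> window=[50, 17] -> max=50
step 12: append 24 -> window=[17, 24] -> max=24
step 13: append 52 -> window=[24, 52] -> max=52
Recorded maximums: 25 33 33 19 59 59 51 51 50 50 24 52
Changes between consecutive maximums: 7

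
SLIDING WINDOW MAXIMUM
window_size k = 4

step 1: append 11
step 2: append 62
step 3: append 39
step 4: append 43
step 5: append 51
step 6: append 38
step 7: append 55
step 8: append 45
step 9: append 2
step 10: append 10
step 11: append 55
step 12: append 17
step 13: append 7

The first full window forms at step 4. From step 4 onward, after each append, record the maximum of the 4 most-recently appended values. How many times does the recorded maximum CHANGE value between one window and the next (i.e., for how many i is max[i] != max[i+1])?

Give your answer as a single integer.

step 1: append 11 -> window=[11] (not full yet)
step 2: append 62 -> window=[11, 62] (not full yet)
step 3: append 39 -> window=[11, 62, 39] (not full yet)
step 4: append 43 -> window=[11, 62, 39, 43] -> max=62
step 5: append 51 -> window=[62, 39, 43, 51] -> max=62
step 6: append 38 -> window=[39, 43, 51, 38] -> max=51
step 7: append 55 -> window=[43, 51, 38, 55] -> max=55
step 8: append 45 -> window=[51, 38, 55, 45] -> max=55
step 9: append 2 -> window=[38, 55, 45, 2] -> max=55
step 10: append 10 -> window=[55, 45, 2, 10] -> max=55
step 11: append 55 -> window=[45, 2, 10, 55] -> max=55
step 12: append 17 -> window=[2, 10, 55, 17] -> max=55
step 13: append 7 -> window=[10, 55, 17, 7] -> max=55
Recorded maximums: 62 62 51 55 55 55 55 55 55 55
Changes between consecutive maximums: 2

Answer: 2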